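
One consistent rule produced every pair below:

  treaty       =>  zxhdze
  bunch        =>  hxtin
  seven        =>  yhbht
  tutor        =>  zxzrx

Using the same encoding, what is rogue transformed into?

xrmxh

The shift depends on letter class: consonant t→z is +6, but vowel e→h is +3. Vowels shift forward by 3 and consonants shift forward by 6.
For rogue: r(cons)+6=x, o(vowel)+3=r, g(cons)+6=m, u(vowel)+3=x, e(vowel)+3=h.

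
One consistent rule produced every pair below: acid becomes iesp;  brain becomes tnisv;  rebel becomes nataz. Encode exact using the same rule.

a(0)→i(8) and c(2)→e(4) fit y≡11x+8 (mod 26); the inverse of 11 mod 26 is 19. Each letter's alphabet position (a=0..z=25) is mapped through 11·x+8 mod 26 — an affine cipher.
Applying it to exact: e(4)→11·4+8≡0=a; x(23)→11·23+8≡1=b; a(0)→11·0+8≡8=i; c(2)→11·2+8≡4=e; t(19)→11·19+8≡9=j (all mod 26).

abiej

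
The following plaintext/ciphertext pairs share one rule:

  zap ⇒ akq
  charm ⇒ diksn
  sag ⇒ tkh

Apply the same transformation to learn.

mokso

The shift depends on letter class: consonant z→a is +1, but vowel a→k is +10. The rule splits by letter class: vowels +10, consonants +1.
Applying it to learn: l(cons)+1=m, e(vowel)+10=o, a(vowel)+10=k, r(cons)+1=s, n(cons)+1=o.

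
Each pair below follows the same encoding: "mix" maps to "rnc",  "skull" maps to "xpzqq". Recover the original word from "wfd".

Every letter moves 5 places later in the alphabet, wrapping around z→a.
Decoding wfd: w−5=r, f−5=a, d−5=y.

ray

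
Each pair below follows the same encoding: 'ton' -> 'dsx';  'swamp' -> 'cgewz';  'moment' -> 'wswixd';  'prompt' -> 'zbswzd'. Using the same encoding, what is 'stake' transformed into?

cdeui

The rule splits by letter class: vowels +4, consonants +10.
On stake: s(cons)+10=c, t(cons)+10=d, a(vowel)+4=e, k(cons)+10=u, e(vowel)+4=i.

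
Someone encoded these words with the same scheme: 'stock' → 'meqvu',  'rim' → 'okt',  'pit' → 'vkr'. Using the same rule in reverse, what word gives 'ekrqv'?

topic

The output letters match the input read backwards, each shifted +2: stock reversed is kcots. Two steps: reverse the string, then apply a Caesar shift of +2.
Decoding ekrqv: shift back: e−2=c, k−2=i, r−2=p, q−2=o, v−2=t → cipot; then reverse → topic.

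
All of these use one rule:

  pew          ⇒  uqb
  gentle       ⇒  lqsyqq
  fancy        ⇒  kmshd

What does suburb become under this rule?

xgggwg

The shift depends on letter class: consonant p→u is +5, but vowel e→q is +12. Vowels shift forward by 12 and consonants shift forward by 5.
Applying it to suburb: s(cons)+5=x, u(vowel)+12=g, b(cons)+5=g, u(vowel)+12=g, r(cons)+5=w, b(cons)+5=g.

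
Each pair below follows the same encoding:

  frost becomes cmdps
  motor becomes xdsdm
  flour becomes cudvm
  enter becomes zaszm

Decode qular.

blink

f(5)→c(2) and r(17)→m(12) fit y≡3x+13 (mod 26); the inverse of 3 mod 26 is 9. This is an affine cipher: with a=0,…,z=25, each position x becomes (3x+13) mod 26.
Reversing it on qular: q(16)→9·(16−13)≡1=b; u(20)→9·(20−13)≡11=l; l(11)→9·(11−13)≡8=i; a(0)→9·(0−13)≡13=n; r(17)→9·(17−13)≡10=k (all mod 26).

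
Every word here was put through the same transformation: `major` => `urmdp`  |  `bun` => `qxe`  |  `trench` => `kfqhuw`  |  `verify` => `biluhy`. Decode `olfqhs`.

pencil

The output letters match the input read backwards, each shifted +3: major reversed is rojam. The word is reversed, then every letter is shifted forward by 3.
Decoding olfqhs: shift back: o−3=l, l−3=i, f−3=c, q−3=n, h−3=e, s−3=p → licnep; then reverse → pencil.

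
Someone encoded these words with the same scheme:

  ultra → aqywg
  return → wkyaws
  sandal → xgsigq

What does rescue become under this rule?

wkxhak

The shift depends on letter class: consonant l→q is +5, but vowel u→a is +6. The rule splits by letter class: vowels +6, consonants +5.
Applying it to rescue: r(cons)+5=w, e(vowel)+6=k, s(cons)+5=x, c(cons)+5=h, u(vowel)+6=a, e(vowel)+6=k.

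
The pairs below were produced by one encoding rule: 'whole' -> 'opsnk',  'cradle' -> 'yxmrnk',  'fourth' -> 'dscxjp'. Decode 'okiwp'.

weigh

This is an affine cipher: with a=0,…,z=25, each position x becomes (19x+12) mod 26.
Reversing it on okiwp: o(14)→11·(14−12)≡22=w; k(10)→11·(10−12)≡4=e; i(8)→11·(8−12)≡8=i; w(22)→11·(22−12)≡6=g; p(15)→11·(15−12)≡7=h (all mod 26).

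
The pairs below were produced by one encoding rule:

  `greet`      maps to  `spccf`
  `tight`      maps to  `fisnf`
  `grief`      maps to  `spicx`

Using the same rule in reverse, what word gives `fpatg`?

truly

g(6)→s(18) and r(17)→p(15) fit y≡21x+22 (mod 26); the inverse of 21 mod 26 is 5. Each letter's alphabet position (a=0..z=25) is mapped through 21·x+22 mod 26 — an affine cipher.
Undoing it on fpatg: f(5)→5·(5−22)≡19=t; p(15)→5·(15−22)≡17=r; a(0)→5·(0−22)≡20=u; t(19)→5·(19−22)≡11=l; g(6)→5·(6−22)≡24=y (all mod 26).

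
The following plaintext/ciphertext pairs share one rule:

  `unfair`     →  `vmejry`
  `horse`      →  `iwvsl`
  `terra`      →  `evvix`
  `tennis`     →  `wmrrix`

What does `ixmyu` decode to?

The output letters match the input read backwards, each shifted +4: unfair reversed is riafnu. The word is reversed, then every letter is shifted forward by 4.
Undoing it on ixmyu: shift back: i−4=e, x−4=t, m−4=i, y−4=u, u−4=q → etiuq; then reverse → quite.

quite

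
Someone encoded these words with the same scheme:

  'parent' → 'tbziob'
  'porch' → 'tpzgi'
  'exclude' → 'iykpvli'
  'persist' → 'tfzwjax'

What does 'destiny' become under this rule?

It's a Vigenère-style cipher with numeric key [4,1,8]: position i shifts by key[i mod 3].
On destiny: d+4=h, e+1=f, s+8=a, t+4=x, i+1=j, n+8=v, y+4=c.

hfaxjvc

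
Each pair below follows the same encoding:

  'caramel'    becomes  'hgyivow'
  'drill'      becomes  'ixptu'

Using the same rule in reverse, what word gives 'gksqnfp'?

In caramel: c→h is +5, a→g is +6, r→y is +7, a→i is +8 — the shift increases by 1 each position. Letter i (0-indexed) is shifted by i+5, so successive shifts are 5, 6, 7, ….
Undoing it on gksqnfp: g−5=b, k−6=e, s−7=l, q−8=i, n−9=e, f−10=v, p−11=e.

believe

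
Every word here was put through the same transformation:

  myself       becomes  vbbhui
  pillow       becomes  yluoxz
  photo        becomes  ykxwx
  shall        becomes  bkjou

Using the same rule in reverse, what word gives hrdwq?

youth

Shifts by position in myself: pos 0: m→v (+9), pos 1: y→b (+3), pos 2: s→b (+9), pos 3: e→h (+3) — repeating every 2. It's a Vigenère-style cipher with numeric key [9,3]: position i shifts by key[i mod 2].
Reversing it on hrdwq: h−9=y, r−3=o, d−9=u, w−3=t, q−9=h.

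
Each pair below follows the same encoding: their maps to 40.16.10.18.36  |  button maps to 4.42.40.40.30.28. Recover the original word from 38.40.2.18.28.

stain

Each letter becomes 2×(its alphabet position, a=1..z=26).
Reversing it on 38.40.2.18.28: 38→(38−0)÷2=19=s, 40→(40−0)÷2=20=t, 2→(2−0)÷2=1=a, 18→(18−0)÷2=9=i, 28→(28−0)÷2=14=n.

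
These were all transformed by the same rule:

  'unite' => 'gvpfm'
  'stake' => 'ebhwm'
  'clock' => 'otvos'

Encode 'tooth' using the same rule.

fwvfp

Shifts by position in unite: pos 0: u→g (+12), pos 1: n→v (+8), pos 2: i→p (+7), pos 3: t→f (+12), pos 4: e→m (+8) — repeating every 3. It's a Vigenère-style cipher with numeric key [12,8,7]: position i shifts by key[i mod 3].
Applying it to tooth: t+12=f, o+8=w, o+7=v, t+12=f, h+8=p.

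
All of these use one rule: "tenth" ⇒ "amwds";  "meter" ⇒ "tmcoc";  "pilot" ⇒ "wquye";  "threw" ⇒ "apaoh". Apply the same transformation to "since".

zqwmp

In tenth: t→a is +7, e→m is +8, n→w is +9, t→d is +10 — the shift increases by 1 each position. Each letter shifts forward by (position + 7), i.e. 7, 8, 9, … — the shift grows by one for each successive letter.
For since: s+7=z, i+8=q, n+9=w, c+10=m, e+11=p.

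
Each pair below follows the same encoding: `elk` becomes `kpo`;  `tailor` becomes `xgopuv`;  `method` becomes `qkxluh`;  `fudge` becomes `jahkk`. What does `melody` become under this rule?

qkpuhc

The shift depends on letter class: consonant l→p is +4, but vowel e→k is +6. Two shifts are in play — +6 for a/e/i/o/u, +4 for every other letter.
On melody: m(cons)+4=q, e(vowel)+6=k, l(cons)+4=p, o(vowel)+6=u, d(cons)+4=h, y(cons)+4=c.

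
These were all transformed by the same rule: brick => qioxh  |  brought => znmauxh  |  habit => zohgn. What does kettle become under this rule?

krzzkq

The output letters match the input read backwards, each shifted +6: brick reversed is kcirb. The word is reversed, then every letter is shifted forward by 6.
On kettle: reverse → elttek; then shift: e+6=k, l+6=r, t+6=z, t+6=z, e+6=k, k+6=q.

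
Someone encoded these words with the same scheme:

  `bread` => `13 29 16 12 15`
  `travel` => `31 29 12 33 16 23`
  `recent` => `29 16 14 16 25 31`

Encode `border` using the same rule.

b is letter #2 and maps to 13: an offset of 11. The number is (letter's place in the alphabet, a=1) + 11.
Applying it to border: b=2→13, o=15→26, r=18→29, d=4→15, e=5→16, r=18→29.

13 26 29 15 16 29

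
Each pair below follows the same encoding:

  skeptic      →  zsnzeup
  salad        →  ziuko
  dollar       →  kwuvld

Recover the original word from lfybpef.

In skeptic: s→z is +7, k→s is +8, e→n is +9, p→z is +10 — the shift increases by 1 each position. Each letter shifts forward by (position + 7), i.e. 7, 8, 9, … — the shift grows by one for each successive letter.
Reversing it on lfybpef: l−7=e, f−8=x, y−9=p, b−10=r, p−11=e, e−12=s, f−13=s.

express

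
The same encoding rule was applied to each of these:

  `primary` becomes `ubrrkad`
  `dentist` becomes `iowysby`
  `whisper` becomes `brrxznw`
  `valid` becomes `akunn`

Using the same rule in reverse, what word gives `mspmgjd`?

highway

A repeating key of period 3 is used — shifts +5, +10, +9 over and over.
Undoing it on mspmgjd: m−5=h, s−10=i, p−9=g, m−5=h, g−10=w, j−9=a, d−5=y.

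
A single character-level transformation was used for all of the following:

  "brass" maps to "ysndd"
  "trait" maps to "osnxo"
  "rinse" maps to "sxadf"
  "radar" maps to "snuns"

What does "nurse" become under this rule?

b(1)→y(24) and r(17)→s(18) fit y≡11x+13 (mod 26); the inverse of 11 mod 26 is 19. Treating letters as 0–25, the rule is x ↦ 11x + 13 (mod 26).
On nurse: n(13)→11·13+13≡0=a; u(20)→11·20+13≡25=z; r(17)→11·17+13≡18=s; s(18)→11·18+13≡3=d; e(4)→11·4+13≡5=f (all mod 26).

azsdf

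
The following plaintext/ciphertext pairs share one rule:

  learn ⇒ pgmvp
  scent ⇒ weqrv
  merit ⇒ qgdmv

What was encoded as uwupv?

quilt

Shifts by position in learn: pos 0: l→p (+4), pos 1: e→g (+2), pos 2: a→m (+12), pos 3: r→v (+4), pos 4: n→p (+2) — repeating every 3. The shifts repeat in a cycle of length 3: positions 0,1,… shift by +4, +2, +12, then the pattern repeats.
Undoing it on uwupv: u−4=q, w−2=u, u−12=i, p−4=l, v−2=t.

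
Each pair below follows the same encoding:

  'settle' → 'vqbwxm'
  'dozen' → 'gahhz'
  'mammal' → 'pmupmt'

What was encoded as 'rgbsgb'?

output

A repeating key of period 3 is used — shifts +3, +12, +8 over and over.
Reversing it on rgbsgb: r−3=o, g−12=u, b−8=t, s−3=p, g−12=u, b−8=t.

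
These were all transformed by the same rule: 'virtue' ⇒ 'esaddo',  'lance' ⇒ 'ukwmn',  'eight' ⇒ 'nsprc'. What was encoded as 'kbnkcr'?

Shifts by position in virtue: pos 0: v→e (+9), pos 1: i→s (+10), pos 2: r→a (+9), pos 3: t→d (+10) — repeating every 2. The shifts repeat in a cycle of length 2: positions 0,1,… shift by +9, +10, then the pattern repeats.
Decoding kbnkcr: k−9=b, b−10=r, n−9=e, k−10=a, c−9=t, r−10=h.

breath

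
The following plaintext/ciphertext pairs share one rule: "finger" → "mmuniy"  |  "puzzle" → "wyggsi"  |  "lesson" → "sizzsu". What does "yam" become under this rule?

The shift depends on letter class: consonant f→m is +7, but vowel i→m is +4. The rule splits by letter class: vowels +4, consonants +7.
Applying it to yam: y(cons)+7=f, a(vowel)+4=e, m(cons)+7=t.

fet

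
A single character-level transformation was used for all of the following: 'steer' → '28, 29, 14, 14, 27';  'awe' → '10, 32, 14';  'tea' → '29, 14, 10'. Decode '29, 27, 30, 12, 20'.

truck

s is letter #19 and maps to 28: an offset of 9. Letters become their 1-based position plus 9 (so a→10, b→11, …).
Reversing it on 29, 27, 30, 12, 20: 29→(29−9)÷1=20=t, 27→(27−9)÷1=18=r, 30→(30−9)÷1=21=u, 12→(12−9)÷1=3=c, 20→(20−9)÷1=11=k.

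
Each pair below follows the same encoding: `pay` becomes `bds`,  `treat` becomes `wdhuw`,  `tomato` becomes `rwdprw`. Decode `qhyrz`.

woven

The output letters match the input read backwards, each shifted +3: pay reversed is yap. Read the word backwards and shift each letter +3.
Undoing it on qhyrz: shift back: q−3=n, h−3=e, y−3=v, r−3=o, z−3=w → nevow; then reverse → woven.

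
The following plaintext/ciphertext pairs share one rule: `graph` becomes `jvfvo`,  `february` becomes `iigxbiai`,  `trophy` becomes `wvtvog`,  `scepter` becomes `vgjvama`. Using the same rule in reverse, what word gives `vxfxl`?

In graph: g→j is +3, r→v is +4, a→f is +5, p→v is +6 — the shift increases by 1 each position. Each letter shifts forward by (position + 3), i.e. 3, 4, 5, … — the shift grows by one for each successive letter.
Undoing it on vxfxl: v−3=s, x−4=t, f−5=a, x−6=r, l−7=e.

stare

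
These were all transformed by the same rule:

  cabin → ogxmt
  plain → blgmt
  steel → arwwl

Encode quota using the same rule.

c(2)→o(14) and a(0)→g(6) fit y≡17x+6 (mod 26); the inverse of 17 mod 26 is 23. This is an affine cipher: with a=0,…,z=25, each position x becomes (17x+6) mod 26.
Applying it to quota: q(16)→17·16+6≡18=s; u(20)→17·20+6≡8=i; o(14)→17·14+6≡10=k; t(19)→17·19+6≡17=r; a(0)→17·0+6≡6=g (all mod 26).

sikrg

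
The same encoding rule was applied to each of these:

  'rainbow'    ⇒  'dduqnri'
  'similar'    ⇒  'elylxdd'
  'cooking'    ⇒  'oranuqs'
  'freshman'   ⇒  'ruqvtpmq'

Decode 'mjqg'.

A repeating key of period 2 is used — shifts +12, +3 over and over.
Reversing it on mjqg: m−12=a, j−3=g, q−12=e, g−3=d.

aged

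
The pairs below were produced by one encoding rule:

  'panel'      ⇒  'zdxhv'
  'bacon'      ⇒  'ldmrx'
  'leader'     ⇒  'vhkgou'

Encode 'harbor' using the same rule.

A repeating key of period 2 is used — shifts +10, +3 over and over.
For harbor: h+10=r, a+3=d, r+10=b, b+3=e, o+10=y, r+3=u.

rdbeyu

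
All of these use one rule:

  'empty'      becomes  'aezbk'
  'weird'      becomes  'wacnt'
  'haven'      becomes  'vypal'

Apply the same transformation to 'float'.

Each letter's alphabet position (a=0..z=25) is mapped through 7·x+24 mod 26 — an affine cipher.
Applying it to float: f(5)→7·5+24≡7=h; l(11)→7·11+24≡23=x; o(14)→7·14+24≡18=s; a(0)→7·0+24≡24=y; t(19)→7·19+24≡1=b (all mod 26).

hxsyb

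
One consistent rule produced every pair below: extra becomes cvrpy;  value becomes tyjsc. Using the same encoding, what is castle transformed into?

Compare letters: e→c is +24, x→v is +24, t→r is +24 — a constant shift. Every letter moves 24 places later in the alphabet, wrapping around z→a.
Applying it to castle: c+24=a, a+24=y, s+24=q, t+24=r, l+24=j, e+24=c.

ayqrjc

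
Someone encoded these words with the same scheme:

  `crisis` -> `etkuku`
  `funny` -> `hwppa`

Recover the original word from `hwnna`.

Compare letters: c→e is +2, r→t is +2, i→k is +2 — a constant shift. Each letter is shifted forward by 2 in the alphabet (a Caesar shift of +2).
Reversing it on hwnna: h−2=f, w−2=u, n−2=l, n−2=l, a−2=y.

fully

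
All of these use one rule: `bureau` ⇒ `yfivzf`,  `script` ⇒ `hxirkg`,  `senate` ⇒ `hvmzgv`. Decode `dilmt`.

Each pair mirrors across the alphabet (b↔y, u↔f, r↔i): positions sum to 25. This is the alphabet-reversal cipher (Atbash): a becomes z, b becomes y, etc.
Decoding dilmt: d↔w, i↔r, l↔o, m↔n, t↔g.

wrong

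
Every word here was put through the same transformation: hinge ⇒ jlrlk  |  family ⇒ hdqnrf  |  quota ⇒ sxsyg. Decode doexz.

blast

In hinge: h→j is +2, i→l is +3, n→r is +4, g→l is +5 — the shift increases by 1 each position. The shift increases by 1 at each position, starting from +2: 2, 3, 4, ….
Decoding doexz: d−2=b, o−3=l, e−4=a, x−5=s, z−6=t.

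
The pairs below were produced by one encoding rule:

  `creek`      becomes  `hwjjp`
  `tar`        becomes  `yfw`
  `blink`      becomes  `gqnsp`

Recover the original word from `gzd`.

buy

Compare letters: c→h is +5, r→w is +5, e→j is +5 — a constant shift. Each letter is shifted forward by 5 in the alphabet (a Caesar shift of +5).
Reversing it on gzd: g−5=b, z−5=u, d−5=y.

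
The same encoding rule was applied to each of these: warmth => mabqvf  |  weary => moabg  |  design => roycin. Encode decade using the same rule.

rouaro

This is an affine cipher: with a=0,…,z=25, each position x becomes (23x+0) mod 26.
Applying it to decade: d(3)→23·3+0≡17=r; e(4)→23·4+0≡14=o; c(2)→23·2+0≡20=u; a(0)→23·0+0≡0=a; d(3)→23·3+0≡17=r; e(4)→23·4+0≡14=o (all mod 26).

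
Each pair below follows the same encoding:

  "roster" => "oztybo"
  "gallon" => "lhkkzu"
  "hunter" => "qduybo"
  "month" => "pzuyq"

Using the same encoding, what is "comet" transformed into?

r(17)→o(14) and o(14)→z(25) fit y≡5x+7 (mod 26); the inverse of 5 mod 26 is 21. This is an affine cipher: with a=0,…,z=25, each position x becomes (5x+7) mod 26.
On comet: c(2)→5·2+7≡17=r; o(14)→5·14+7≡25=z; m(12)→5·12+7≡15=p; e(4)→5·4+7≡1=b; t(19)→5·19+7≡24=y (all mod 26).

rzpby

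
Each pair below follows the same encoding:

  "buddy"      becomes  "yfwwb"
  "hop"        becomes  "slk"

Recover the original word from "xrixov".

This is the alphabet-reversal cipher (Atbash): a becomes z, b becomes y, etc.
Reversing it on xrixov: x↔c, r↔i, i↔r, x↔c, o↔l, v↔e.

circle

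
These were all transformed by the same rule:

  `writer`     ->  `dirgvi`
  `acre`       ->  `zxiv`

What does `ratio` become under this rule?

izgrl

Each pair mirrors across the alphabet (w↔d, r↔i, i↔r): positions sum to 25. Letters are reflected about the middle of the alphabet (position → 25−position): Atbash.
On ratio: r↔i, a↔z, t↔g, i↔r, o↔l.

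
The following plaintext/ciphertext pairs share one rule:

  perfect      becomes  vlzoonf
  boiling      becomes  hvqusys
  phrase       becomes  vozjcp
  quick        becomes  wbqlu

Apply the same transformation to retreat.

In perfect: p→v is +6, e→l is +7, r→z is +8, f→o is +9 — the shift increases by 1 each position. The shift increases by 1 at each position, starting from +6: 6, 7, 8, ….
Applying it to retreat: r+6=x, e+7=l, t+8=b, r+9=a, e+10=o, a+11=l, t+12=f.

xlbaolf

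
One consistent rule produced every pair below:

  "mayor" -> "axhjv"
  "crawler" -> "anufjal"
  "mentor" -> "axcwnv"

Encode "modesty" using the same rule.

Read the word backwards and shift each letter +9.
On modesty: reverse → ytsedom; then shift: y+9=h, t+9=c, s+9=b, e+9=n, d+9=m, o+9=x, m+9=v.

hcbnmxv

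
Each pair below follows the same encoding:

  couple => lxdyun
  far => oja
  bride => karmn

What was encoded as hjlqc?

Compare letters: c→l is +9, o→x is +9, u→d is +9 — a constant shift. Every letter moves 9 places later in the alphabet, wrapping around z→a.
Reversing it on hjlqc: h−9=y, j−9=a, l−9=c, q−9=h, c−9=t.

yacht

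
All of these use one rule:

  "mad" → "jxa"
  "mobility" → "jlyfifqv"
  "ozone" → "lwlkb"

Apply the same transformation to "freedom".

cobbalj

Compare letters: m→j is +23, a→x is +23, d→a is +23 — a constant shift. Every letter moves 23 places later in the alphabet, wrapping around z→a.
Applying it to freedom: f+23=c, r+23=o, e+23=b, e+23=b, d+23=a, o+23=l, m+23=j.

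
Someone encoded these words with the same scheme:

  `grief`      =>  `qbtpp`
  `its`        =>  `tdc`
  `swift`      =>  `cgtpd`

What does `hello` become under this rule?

The shift depends on letter class: consonant g→q is +10, but vowel i→t is +11. Two shifts are in play — +11 for a/e/i/o/u, +10 for every other letter.
Applying it to hello: h(cons)+10=r, e(vowel)+11=p, l(cons)+10=v, l(cons)+10=v, o(vowel)+11=z.

rpvvz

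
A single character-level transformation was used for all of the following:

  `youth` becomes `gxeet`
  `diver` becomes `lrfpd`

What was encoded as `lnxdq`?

In youth: y→g is +8, o→x is +9, u→e is +10, t→e is +11 — the shift increases by 1 each position. Each letter shifts forward by (position + 8), i.e. 8, 9, 10, … — the shift grows by one for each successive letter.
Reversing it on lnxdq: l−8=d, n−9=e, x−10=n, d−11=s, q−12=e.

dense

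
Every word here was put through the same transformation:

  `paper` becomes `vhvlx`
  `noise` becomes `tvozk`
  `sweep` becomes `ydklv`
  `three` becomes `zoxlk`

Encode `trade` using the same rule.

zygkk

Shifts by position in paper: pos 0: p→v (+6), pos 1: a→h (+7), pos 2: p→v (+6), pos 3: e→l (+7) — repeating every 2. The shifts repeat in a cycle of length 2: positions 0,1,… shift by +6, +7, then the pattern repeats.
Applying it to trade: t+6=z, r+7=y, a+6=g, d+7=k, e+6=k.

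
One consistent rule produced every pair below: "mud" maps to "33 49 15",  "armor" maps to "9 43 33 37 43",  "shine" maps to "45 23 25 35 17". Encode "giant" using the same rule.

The formula is n = 2×(alphabet index, a=1) + 7.
For giant: g=7→21, i=9→25, a=1→9, n=14→35, t=20→47.

21 25 9 35 47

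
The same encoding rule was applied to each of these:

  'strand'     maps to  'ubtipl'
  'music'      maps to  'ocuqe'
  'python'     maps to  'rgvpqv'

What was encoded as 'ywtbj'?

worth

Shifts by position in strand: pos 0: s→u (+2), pos 1: t→b (+8), pos 2: r→t (+2), pos 3: a→i (+8) — repeating every 2. The shifts repeat in a cycle of length 2: positions 0,1,… shift by +2, +8, then the pattern repeats.
Reversing it on ywtbj: y−2=w, w−8=o, t−2=r, b−8=t, j−2=h.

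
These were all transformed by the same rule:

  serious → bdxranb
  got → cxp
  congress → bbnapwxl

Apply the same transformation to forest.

The output letters match the input read backwards, each shifted +9: serious reversed is suoires. The word is reversed, then every letter is shifted forward by 9.
Applying it to forest: reverse → tserof; then shift: t+9=c, s+9=b, e+9=n, r+9=a, o+9=x, f+9=o.

cbnaxo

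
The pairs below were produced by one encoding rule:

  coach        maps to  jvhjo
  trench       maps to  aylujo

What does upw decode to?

nip

Compare letters: c→j is +7, o→v is +7, a→h is +7 — a constant shift. Each letter is shifted forward by 7 in the alphabet (a Caesar shift of +7).
Reversing it on upw: u−7=n, p−7=i, w−7=p.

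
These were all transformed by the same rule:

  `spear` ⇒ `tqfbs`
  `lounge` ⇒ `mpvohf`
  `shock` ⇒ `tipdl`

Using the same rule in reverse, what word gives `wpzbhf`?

Compare letters: s→t is +1, p→q is +1, e→f is +1 — a constant shift. Each letter is shifted forward by 1 in the alphabet (a Caesar shift of +1).
Undoing it on wpzbhf: w−1=v, p−1=o, z−1=y, b−1=a, h−1=g, f−1=e.

voyage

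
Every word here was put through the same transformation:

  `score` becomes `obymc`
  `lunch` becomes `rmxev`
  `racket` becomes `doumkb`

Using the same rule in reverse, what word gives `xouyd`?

token

The word is reversed, then every letter is shifted forward by 10.
Decoding xouyd: shift back: x−10=n, o−10=e, u−10=k, y−10=o, d−10=t → nekot; then reverse → token.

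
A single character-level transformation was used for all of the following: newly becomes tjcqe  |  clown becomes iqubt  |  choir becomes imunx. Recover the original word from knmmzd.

Shifts by position in newly: pos 0: n→t (+6), pos 1: e→j (+5), pos 2: w→c (+6), pos 3: l→q (+5) — repeating every 2. A repeating key of period 2 is used — shifts +6, +5 over and over.
Decoding knmmzd: k−6=e, n−5=i, m−6=g, m−5=h, z−6=t, d−5=y.

eighty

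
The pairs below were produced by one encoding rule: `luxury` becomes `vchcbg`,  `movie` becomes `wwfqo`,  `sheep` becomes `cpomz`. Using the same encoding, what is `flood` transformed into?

ptywn

It's a Vigenère-style cipher with numeric key [10,8]: position i shifts by key[i mod 2].
For flood: f+10=p, l+8=t, o+10=y, o+8=w, d+10=n.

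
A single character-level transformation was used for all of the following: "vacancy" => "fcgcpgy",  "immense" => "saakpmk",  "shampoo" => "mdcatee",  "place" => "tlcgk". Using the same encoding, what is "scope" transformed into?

mgetk

v(21)→f(5) and a(0)→c(2) fit y≡15x+2 (mod 26); the inverse of 15 mod 26 is 7. Each letter's alphabet position (a=0..z=25) is mapped through 15·x+2 mod 26 — an affine cipher.
On scope: s(18)→15·18+2≡12=m; c(2)→15·2+2≡6=g; o(14)→15·14+2≡4=e; p(15)→15·15+2≡19=t; e(4)→15·4+2≡10=k (all mod 26).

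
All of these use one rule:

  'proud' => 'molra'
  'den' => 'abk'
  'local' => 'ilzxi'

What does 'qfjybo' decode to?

timber

Compare letters: p→m is +23, r→o is +23, o→l is +23 — a constant shift. This is a Caesar cipher with shift 23.
Decoding qfjybo: q−23=t, f−23=i, j−23=m, y−23=b, b−23=e, o−23=r.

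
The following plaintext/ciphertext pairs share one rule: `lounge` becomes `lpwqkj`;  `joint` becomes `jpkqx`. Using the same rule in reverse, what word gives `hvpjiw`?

The shift increases by 1 at each position, starting from +0: 0, 1, 2, ….
Undoing it on hvpjiw: h−0=h, v−1=u, p−2=n, j−3=g, i−4=e, w−5=r.

hunger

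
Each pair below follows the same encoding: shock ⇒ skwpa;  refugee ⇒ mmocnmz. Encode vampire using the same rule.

The word is reversed, then every letter is shifted forward by 8.
Applying it to vampire: reverse → eripmav; then shift: e+8=m, r+8=z, i+8=q, p+8=x, m+8=u, a+8=i, v+8=d.

mzqxuid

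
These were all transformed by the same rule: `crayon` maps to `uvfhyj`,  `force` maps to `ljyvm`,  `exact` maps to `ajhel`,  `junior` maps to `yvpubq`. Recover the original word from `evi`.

box

Two steps: reverse the string, then apply a Caesar shift of +7.
Reversing it on evi: shift back: e−7=x, v−7=o, i−7=b → xob; then reverse → box.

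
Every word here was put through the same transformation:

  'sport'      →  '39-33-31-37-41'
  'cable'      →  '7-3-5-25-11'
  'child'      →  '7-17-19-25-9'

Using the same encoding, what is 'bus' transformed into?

5-43-39

s(#19)→39 and p(#16)→33: differences scale by 2, so n = 2·pos + 1. Each letter becomes 2×(its alphabet position, a=1..z=26) + 1.
For bus: b=2→5, u=21→43, s=19→39.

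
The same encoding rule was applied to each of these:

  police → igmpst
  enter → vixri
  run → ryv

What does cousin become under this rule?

Read the word backwards and shift each letter +4.
For cousin: reverse → nisuoc; then shift: n+4=r, i+4=m, s+4=w, u+4=y, o+4=s, c+4=g.

rmwysg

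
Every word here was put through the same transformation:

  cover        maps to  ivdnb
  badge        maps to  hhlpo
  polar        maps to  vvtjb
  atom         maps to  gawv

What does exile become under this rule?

kequo

Letter i (0-indexed) is shifted by i+6, so successive shifts are 6, 7, 8, ….
On exile: e+6=k, x+7=e, i+8=q, l+9=u, e+10=o.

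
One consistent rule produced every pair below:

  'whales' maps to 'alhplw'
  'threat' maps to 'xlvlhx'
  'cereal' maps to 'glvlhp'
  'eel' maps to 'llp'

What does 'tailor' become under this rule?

xhppvv

The shift depends on letter class: consonant w→a is +4, but vowel a→h is +7. The rule splits by letter class: vowels +7, consonants +4.
On tailor: t(cons)+4=x, a(vowel)+7=h, i(vowel)+7=p, l(cons)+4=p, o(vowel)+7=v, r(cons)+4=v.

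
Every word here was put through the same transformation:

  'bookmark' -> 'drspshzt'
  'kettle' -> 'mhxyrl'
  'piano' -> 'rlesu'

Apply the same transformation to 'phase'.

rkexk

The shift increases by 1 at each position, starting from +2: 2, 3, 4, ….
On phase: p+2=r, h+3=k, a+4=e, s+5=x, e+6=k.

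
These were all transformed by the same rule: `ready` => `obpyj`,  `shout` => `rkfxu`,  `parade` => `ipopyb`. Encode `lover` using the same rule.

r(17)→o(14) and e(4)→b(1) fit y≡3x+15 (mod 26); the inverse of 3 mod 26 is 9. Each letter's alphabet position (a=0..z=25) is mapped through 3·x+15 mod 26 — an affine cipher.
Applying it to lover: l(11)→3·11+15≡22=w; o(14)→3·14+15≡5=f; v(21)→3·21+15≡0=a; e(4)→3·4+15≡1=b; r(17)→3·17+15≡14=o (all mod 26).

wfabo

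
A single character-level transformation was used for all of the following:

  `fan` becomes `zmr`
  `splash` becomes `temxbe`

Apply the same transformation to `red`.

Two steps: reverse the string, then apply a Caesar shift of +12.
Applying it to red: reverse → der; then shift: d+12=p, e+12=q, r+12=d.

pqd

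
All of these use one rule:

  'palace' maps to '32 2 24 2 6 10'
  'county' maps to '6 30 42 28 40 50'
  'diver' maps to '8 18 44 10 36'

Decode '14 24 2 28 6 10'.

p(#16)→32 and a(#1)→2: differences scale by 2, so n = 2·pos + 0. With a=1..z=26, the number is 2·pos.
Undoing it on 14 24 2 28 6 10: 14→(14−0)÷2=7=g, 24→(24−0)÷2=12=l, 2→(2−0)÷2=1=a, 28→(28−0)÷2=14=n, 6→(6−0)÷2=3=c, 10→(10−0)÷2=5=e.

glance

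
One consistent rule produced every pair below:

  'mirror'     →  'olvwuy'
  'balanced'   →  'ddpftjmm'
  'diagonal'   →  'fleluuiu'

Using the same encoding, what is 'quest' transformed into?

sxixz

Each letter shifts forward by (position + 2), i.e. 2, 3, 4, … — the shift grows by one for each successive letter.
Applying it to quest: q+2=s, u+3=x, e+4=i, s+5=x, t+6=z.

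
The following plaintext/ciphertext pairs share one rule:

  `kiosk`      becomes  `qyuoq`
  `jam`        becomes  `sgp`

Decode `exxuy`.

The output letters match the input read backwards, each shifted +6: kiosk reversed is ksoik. The word is reversed, then every letter is shifted forward by 6.
Reversing it on exxuy: shift back: e−6=y, x−6=r, x−6=r, u−6=o, y−6=s → yrros; then reverse → sorry.

sorry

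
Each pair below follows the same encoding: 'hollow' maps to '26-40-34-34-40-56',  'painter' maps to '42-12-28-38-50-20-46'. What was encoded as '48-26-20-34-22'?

shelf

h(#8)→26 and o(#15)→40: differences scale by 2, so n = 2·pos + 10. With a=1..z=26, the number is 2·pos + 10.
Decoding 48-26-20-34-22: 48→(48−10)÷2=19=s, 26→(26−10)÷2=8=h, 20→(20−10)÷2=5=e, 34→(34−10)÷2=12=l, 22→(22−10)÷2=6=f.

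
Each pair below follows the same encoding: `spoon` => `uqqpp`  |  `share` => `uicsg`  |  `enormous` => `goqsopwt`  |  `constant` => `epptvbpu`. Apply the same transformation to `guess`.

It's a Vigenère-style cipher with numeric key [2,1]: position i shifts by key[i mod 2].
For guess: g+2=i, u+1=v, e+2=g, s+1=t, s+2=u.

ivgtu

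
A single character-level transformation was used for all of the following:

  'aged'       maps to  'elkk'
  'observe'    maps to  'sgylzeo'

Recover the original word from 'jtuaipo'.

footage

In aged: a→e is +4, g→l is +5, e→k is +6, d→k is +7 — the shift increases by 1 each position. The shift increases by 1 at each position, starting from +4: 4, 5, 6, ….
Decoding jtuaipo: j−4=f, t−5=o, u−6=o, a−7=t, i−8=a, p−9=g, o−10=e.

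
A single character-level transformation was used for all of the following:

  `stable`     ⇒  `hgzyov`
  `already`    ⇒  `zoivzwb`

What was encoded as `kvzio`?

pearl

Each letter is replaced by its mirror in the alphabet: a↔z, b↔y, c↔x, and so on (the Atbash cipher).
Undoing it on kvzio: k↔p, v↔e, z↔a, i↔r, o↔l.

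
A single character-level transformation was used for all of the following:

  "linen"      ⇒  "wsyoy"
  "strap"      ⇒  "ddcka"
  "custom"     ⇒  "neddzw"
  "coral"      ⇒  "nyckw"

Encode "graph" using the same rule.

rblzs

Shifts by position in linen: pos 0: l→w (+11), pos 1: i→s (+10), pos 2: n→y (+11), pos 3: e→o (+10) — repeating every 2. A repeating key of period 2 is used — shifts +11, +10 over and over.
For graph: g+11=r, r+10=b, a+11=l, p+10=z, h+11=s.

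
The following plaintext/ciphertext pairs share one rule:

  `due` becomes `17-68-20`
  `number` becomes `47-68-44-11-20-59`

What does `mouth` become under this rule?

The formula is n = 3×(alphabet index, a=1) + 5.
On mouth: m=13→44, o=15→50, u=21→68, t=20→65, h=8→29.

44-50-68-65-29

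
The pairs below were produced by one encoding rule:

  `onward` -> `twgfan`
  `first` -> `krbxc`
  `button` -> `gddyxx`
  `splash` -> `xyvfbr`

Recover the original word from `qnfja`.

lever

Shifts by position in onward: pos 0: o→t (+5), pos 1: n→w (+9), pos 2: w→g (+10), pos 3: a→f (+5), pos 4: r→a (+9), pos 5: d→n (+10) — repeating every 3. The shifts repeat in a cycle of length 3: positions 0,1,… shift by +5, +9, +10, then the pattern repeats.
Reversing it on qnfja: q−5=l, n−9=e, f−10=v, j−5=e, a−9=r.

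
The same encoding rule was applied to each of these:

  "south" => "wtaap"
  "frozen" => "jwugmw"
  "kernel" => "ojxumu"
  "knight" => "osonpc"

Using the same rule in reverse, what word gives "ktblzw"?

The shift increases by 1 at each position, starting from +4: 4, 5, 6, ….
Decoding ktblzw: k−4=g, t−5=o, b−6=v, l−7=e, z−8=r, w−9=n.

govern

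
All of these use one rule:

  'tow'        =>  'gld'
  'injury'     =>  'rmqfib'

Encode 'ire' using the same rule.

riv

Each pair mirrors across the alphabet (t↔g, o↔l, w↔d): positions sum to 25. This is the alphabet-reversal cipher (Atbash): a becomes z, b becomes y, etc.
On ire: i↔r, r↔i, e↔v.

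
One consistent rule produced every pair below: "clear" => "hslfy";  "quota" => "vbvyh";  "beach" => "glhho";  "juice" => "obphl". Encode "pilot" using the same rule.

A repeating key of period 3 is used — shifts +5, +7, +7 over and over.
On pilot: p+5=u, i+7=p, l+7=s, o+5=t, t+7=a.

upsta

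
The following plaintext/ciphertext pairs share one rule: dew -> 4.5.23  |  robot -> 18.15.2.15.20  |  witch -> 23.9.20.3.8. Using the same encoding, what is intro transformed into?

9.14.20.18.15

d is letter #4 and maps to 4: an offset of 0. Each letter is replaced by its alphabet position (a=1, b=2, …, z=26).
On intro: i=9→9, n=14→14, t=20→20, r=18→18, o=15→15.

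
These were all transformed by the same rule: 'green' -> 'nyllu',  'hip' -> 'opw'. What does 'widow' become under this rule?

dpkvd

Compare letters: g→n is +7, r→y is +7, e→l is +7 — a constant shift. It's a constant shift of +7 (ROT7).
On widow: w+7=d, i+7=p, d+7=k, o+7=v, w+7=d.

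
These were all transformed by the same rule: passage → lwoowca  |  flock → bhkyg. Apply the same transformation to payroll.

Compare letters: p→l is +22, a→w is +22, s→o is +22 — a constant shift. This is a Caesar cipher with shift 22.
Applying it to payroll: p+22=l, a+22=w, y+22=u, r+22=n, o+22=k, l+22=h, l+22=h.

lwunkhh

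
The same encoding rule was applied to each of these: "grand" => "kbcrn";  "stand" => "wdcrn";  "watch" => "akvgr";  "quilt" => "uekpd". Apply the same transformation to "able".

elni

It's a Vigenère-style cipher with numeric key [4,10,2]: position i shifts by key[i mod 3].
On able: a+4=e, b+10=l, l+2=n, e+4=i.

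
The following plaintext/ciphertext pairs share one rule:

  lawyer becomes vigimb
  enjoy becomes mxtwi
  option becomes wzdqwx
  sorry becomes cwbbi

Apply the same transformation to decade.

The rule splits by letter class: vowels +8, consonants +10.
On decade: d(cons)+10=n, e(vowel)+8=m, c(cons)+10=m, a(vowel)+8=i, d(cons)+10=n, e(vowel)+8=m.

nmminm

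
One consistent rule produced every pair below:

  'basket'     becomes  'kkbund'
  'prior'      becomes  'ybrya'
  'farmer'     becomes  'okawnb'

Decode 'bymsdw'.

sodium

Shifts by position in basket: pos 0: b→k (+9), pos 1: a→k (+10), pos 2: s→b (+9), pos 3: k→u (+10) — repeating every 2. It's a Vigenère-style cipher with numeric key [9,10]: position i shifts by key[i mod 2].
Undoing it on bymsdw: b−9=s, y−10=o, m−9=d, s−10=i, d−9=u, w−10=m.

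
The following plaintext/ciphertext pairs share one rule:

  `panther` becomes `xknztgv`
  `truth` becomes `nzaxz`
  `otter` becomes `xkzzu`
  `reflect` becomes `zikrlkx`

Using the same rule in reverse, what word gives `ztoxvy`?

Two steps: reverse the string, then apply a Caesar shift of +6.
Decoding ztoxvy: shift back: z−6=t, t−6=n, o−6=i, x−6=r, v−6=p, y−6=s → tnirps; then reverse → sprint.

sprint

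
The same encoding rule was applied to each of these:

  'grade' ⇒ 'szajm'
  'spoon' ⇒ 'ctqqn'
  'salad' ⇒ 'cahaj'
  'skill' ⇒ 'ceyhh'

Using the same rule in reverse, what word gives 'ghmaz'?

clear

g(6)→s(18) and r(17)→z(25) fit y≡3x+0 (mod 26); the inverse of 3 mod 26 is 9. This is an affine cipher: with a=0,…,z=25, each position x becomes (3x+0) mod 26.
Reversing it on ghmaz: g(6)→9·(6−0)≡2=c; h(7)→9·(7−0)≡11=l; m(12)→9·(12−0)≡4=e; a(0)→9·(0−0)≡0=a; z(25)→9·(25−0)≡17=r (all mod 26).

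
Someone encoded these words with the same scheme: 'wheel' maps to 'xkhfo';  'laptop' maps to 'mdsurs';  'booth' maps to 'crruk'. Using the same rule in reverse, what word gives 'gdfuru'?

factor

Shifts by position in wheel: pos 0: w→x (+1), pos 1: h→k (+3), pos 2: e→h (+3), pos 3: e→f (+1), pos 4: l→o (+3) — repeating every 3. The shifts repeat in a cycle of length 3: positions 0,1,… shift by +1, +3, +3, then the pattern repeats.
Reversing it on gdfuru: g−1=f, d−3=a, f−3=c, u−1=t, r−3=o, u−3=r.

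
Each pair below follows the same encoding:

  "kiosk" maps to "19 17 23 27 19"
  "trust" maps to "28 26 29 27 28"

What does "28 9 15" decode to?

k is letter #11 and maps to 19: an offset of 8. Letters become their 1-based position plus 8 (so a→9, b→10, …).
Decoding 28 9 15: 28→(28−8)÷1=20=t, 9→(9−8)÷1=1=a, 15→(15−8)÷1=7=g.

tag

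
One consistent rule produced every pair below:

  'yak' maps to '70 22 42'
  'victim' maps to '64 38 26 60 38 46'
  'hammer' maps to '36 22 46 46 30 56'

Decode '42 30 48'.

y(#25)→70 and a(#1)→22: differences scale by 2, so n = 2·pos + 20. With a=1..z=26, the number is 2·pos + 20.
Reversing it on 42 30 48: 42→(42−20)÷2=11=k, 30→(30−20)÷2=5=e, 48→(48−20)÷2=14=n.

ken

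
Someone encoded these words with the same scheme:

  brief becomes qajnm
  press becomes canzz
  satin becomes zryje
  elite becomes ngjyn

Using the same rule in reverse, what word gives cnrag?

b(1)→q(16) and r(17)→a(0) fit y≡25x+17 (mod 26); the inverse of 25 mod 26 is 25. Treating letters as 0–25, the rule is x ↦ 25x + 17 (mod 26).
Decoding cnrag: c(2)→25·(2−17)≡15=p; n(13)→25·(13−17)≡4=e; r(17)→25·(17−17)≡0=a; a(0)→25·(0−17)≡17=r; g(6)→25·(6−17)≡11=l (all mod 26).

pearl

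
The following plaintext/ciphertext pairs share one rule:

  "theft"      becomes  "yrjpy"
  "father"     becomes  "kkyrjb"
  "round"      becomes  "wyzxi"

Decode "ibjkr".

Shifts by position in theft: pos 0: t→y (+5), pos 1: h→r (+10), pos 2: e→j (+5), pos 3: f→p (+10) — repeating every 2. It's a Vigenère-style cipher with numeric key [5,10]: position i shifts by key[i mod 2].
Reversing it on ibjkr: i−5=d, b−10=r, j−5=e, k−10=a, r−5=m.

dream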